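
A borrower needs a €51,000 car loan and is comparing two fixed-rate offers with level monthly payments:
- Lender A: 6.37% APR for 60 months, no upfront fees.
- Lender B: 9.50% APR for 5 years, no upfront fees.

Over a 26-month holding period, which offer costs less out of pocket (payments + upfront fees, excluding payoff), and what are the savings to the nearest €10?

Lender A: monthly rate = 6.37%/12 = 0.0053083; payment = 51,000 × 0.0053083 / (1 − (1+0.0053083)^−60) = €994.77.
Lender B: monthly rate = 9.5%/12 = 0.0079167; payment = 51,000 × 0.0079167 / (1 − (1+0.0079167)^−60) = €1,071.09.
Over 26 months: Lender A costs 26 × €994.77 = €25,864.02; Lender B costs 26 × €1,071.09 = €27,848.34.
Lender A is cheaper by €27,848.34 − €25,864.02 = €1,984.32.

Lender A by €1,980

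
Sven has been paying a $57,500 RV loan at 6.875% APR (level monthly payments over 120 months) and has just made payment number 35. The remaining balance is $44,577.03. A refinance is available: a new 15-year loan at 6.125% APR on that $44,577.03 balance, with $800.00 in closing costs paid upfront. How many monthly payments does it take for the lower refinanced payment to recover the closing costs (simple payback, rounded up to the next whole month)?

Current payment = 57,500 × 6.875%/12 / (1 − (1+0.0057292)^−120) = $663.93.
Refinanced payment = 44,577.03 × 0.0051042 / (1 − (1+0.0051042)^−180) = $379.18.
Monthly savings = $663.93 − $379.18 = $284.75.
Break-even = $800.00 / $284.75 = 2.81 → 3 months.

3 months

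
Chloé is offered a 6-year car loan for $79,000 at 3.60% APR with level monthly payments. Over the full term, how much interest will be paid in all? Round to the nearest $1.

Monthly rate = 3.6%/12 = 0.0030000; payment = 79,000 × 0.0030000 / (1 − (1+0.0030000)^−72) = $1,221.62.
Total paid = 72 × $1,221.62 = $87,956.64; interest = $87,956.64 − $79,000 = $8,956.64.

$8,957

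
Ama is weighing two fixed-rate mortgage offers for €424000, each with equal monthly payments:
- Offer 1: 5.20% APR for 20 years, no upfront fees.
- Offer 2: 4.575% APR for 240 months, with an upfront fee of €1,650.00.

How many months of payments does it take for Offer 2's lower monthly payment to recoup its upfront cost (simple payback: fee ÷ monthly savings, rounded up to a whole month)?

Offer 1: monthly rate = 5.2%/12 = 0.0043333; payment = 424,000 × 0.0043333 / (1 − (1+0.0043333)^−240) = €2,845.27.
Offer 2: at 4.575% the monthly rate is 0.0038125, so the payment is 424,000 × 0.0038125 / (1 − 1.0038125^−240) = €2,699.63.
Monthly savings = €2,845.27 − €2,699.63 = €145.64.
Break-even = €1,650.00 / €145.64 = 11.33 → 12 months.

12 months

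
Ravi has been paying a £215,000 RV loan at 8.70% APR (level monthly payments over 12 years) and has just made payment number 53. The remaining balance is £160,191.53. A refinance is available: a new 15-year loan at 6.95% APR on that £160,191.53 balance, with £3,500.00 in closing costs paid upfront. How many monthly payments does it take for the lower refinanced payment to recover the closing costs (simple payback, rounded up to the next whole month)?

Current payment = 215,000 × 8.7%/12 / (1 − (1+0.0072500)^−144) = £2,410.58.
Refinanced payment = 160,191.53 × 0.0057917 / (1 − (1+0.0057917)^−180) = £1,435.37.
Monthly savings = £2,410.58 − £1,435.37 = £975.21.
Break-even = £3,500.00 / £975.21 = 3.59 → 4 months.

4 months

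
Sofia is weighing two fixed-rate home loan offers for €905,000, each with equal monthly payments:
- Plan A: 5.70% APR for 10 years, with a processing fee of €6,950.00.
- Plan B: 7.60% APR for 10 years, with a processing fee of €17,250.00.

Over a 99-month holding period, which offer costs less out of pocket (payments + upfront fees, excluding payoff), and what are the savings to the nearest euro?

Plan A by €97,246

Plan A: at 5.70% the monthly rate is 0.0047500, so the payment is 905,000 × 0.0047500 / (1 − 1.0047500^−120) = €9,911.56.
Plan B: monthly rate = 7.6%/12 = 0.0063333; payment = 905,000 × 0.0063333 / (1 − (1+0.0063333)^−120) = €10,789.80.
Over 99 months: Plan A costs 99 × €9,911.56 + €6,950.00 = €988,194.44; Plan B costs 99 × €10,789.80 + €17,250.00 = €1,085,440.20.
Plan A is cheaper by €1,085,440.20 − €988,194.44 = €97,245.76.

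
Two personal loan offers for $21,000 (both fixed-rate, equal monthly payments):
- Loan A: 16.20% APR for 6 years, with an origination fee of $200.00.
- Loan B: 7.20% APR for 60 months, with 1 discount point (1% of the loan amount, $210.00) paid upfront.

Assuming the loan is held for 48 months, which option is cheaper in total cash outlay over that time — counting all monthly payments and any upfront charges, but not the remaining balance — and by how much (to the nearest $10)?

Loan B by $1,910

Loan A: monthly rate = 16.2%/12 = 0.0135000; payment = 21,000 × 0.0135000 / (1 − (1+0.0135000)^−72) = $457.84.
Loan B: at 7.20% the monthly rate is 0.0060000, so the payment is 21,000 × 0.0060000 / (1 − 1.0060000^−60) = $417.81.
Over 48 months: Loan A costs 48 × $457.84 + $200.00 = $22,176.32; Loan B costs 48 × $417.81 + $210.00 = $20,264.88.
Loan B is cheaper by $22,176.32 − $20,264.88 = $1,911.44.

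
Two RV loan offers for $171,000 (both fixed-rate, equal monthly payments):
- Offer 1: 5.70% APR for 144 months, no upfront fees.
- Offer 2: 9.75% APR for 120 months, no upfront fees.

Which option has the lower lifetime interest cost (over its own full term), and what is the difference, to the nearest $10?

Offer 1: monthly rate = 5.7%/12 = 0.0047500; payment = 171,000 × 0.0047500 / (1 − (1+0.0047500)^−144) = $1,642.28.
Total interest on Offer 1 = 144 × $1,642.28 − $171,000 = $65,488.32.
Offer 2: at 9.75% the monthly rate is 0.0081250, so the payment is 171,000 × 0.0081250 / (1 − 1.0081250^−120) = $2,236.17.
Total interest on Offer 2 = 120 × $2,236.17 − $171,000 = $97,340.40.
Offer 1 is lower by $31,852.08.

Offer 1 by $31,850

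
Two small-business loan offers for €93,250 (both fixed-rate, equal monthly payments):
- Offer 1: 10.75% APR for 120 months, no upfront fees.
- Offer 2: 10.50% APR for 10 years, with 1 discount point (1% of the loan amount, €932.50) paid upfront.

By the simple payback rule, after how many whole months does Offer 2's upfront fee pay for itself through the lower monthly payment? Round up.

72 months

Offer 1: monthly rate = 10.75%/12 = 0.0089583; payment = 93,250 × 0.0089583 / (1 − (1+0.0089583)^−120) = €1,271.36.
Offer 2: monthly rate = 10.5%/12 = 0.0087500; payment = 93,250 × 0.0087500 / (1 − (1+0.0087500)^−120) = €1,258.27.
Monthly savings = €1,271.36 − €1,258.27 = €13.09.
Break-even = €932.50 / €13.09 = 71.24 → 72 months.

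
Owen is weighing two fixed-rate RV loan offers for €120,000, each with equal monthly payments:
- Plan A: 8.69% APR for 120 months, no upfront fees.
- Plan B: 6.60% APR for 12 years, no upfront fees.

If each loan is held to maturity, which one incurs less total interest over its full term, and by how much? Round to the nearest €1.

Plan A: at 8.69% the monthly rate is 0.0072417, so the payment is 120,000 × 0.0072417 / (1 − 1.0072417^−120) = €1,500.05.
Total interest on Plan A = 120 × €1,500.05 − €120,000 = €60,006.00.
Plan B: at 6.60% the monthly rate is 0.0055000, so the payment is 120,000 × 0.0055000 / (1 − 1.0055000^−144) = €1,208.62.
Total interest on Plan B = 144 × €1,208.62 − €120,000 = €54,041.28.
Plan B is lower by €5,964.72.

Plan B by €5,965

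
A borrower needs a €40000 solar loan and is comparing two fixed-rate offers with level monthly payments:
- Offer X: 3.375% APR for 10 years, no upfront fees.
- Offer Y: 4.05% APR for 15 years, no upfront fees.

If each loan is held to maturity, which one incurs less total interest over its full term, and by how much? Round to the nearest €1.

Offer X by €6,253

Offer X: at 3.375% the monthly rate is 0.0028125, so the payment is 40,000 × 0.0028125 / (1 − 1.0028125^−120) = €393.21.
Total interest on Offer X = 120 × €393.21 − €40,000 = €7,185.20.
Offer Y: at 4.05% the monthly rate is 0.0033750, so the payment is 40,000 × 0.0033750 / (1 − 1.0033750^−180) = €296.88.
Total interest on Offer Y = 180 × €296.88 − €40,000 = €13,438.40.
Offer X is lower by €6,253.20.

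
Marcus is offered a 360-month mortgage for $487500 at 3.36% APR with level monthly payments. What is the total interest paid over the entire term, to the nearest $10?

Monthly rate = 3.36%/12 = 0.0028000; payment = 487,500 × 0.0028000 / (1 − (1+0.0028000)^−360) = $2,151.17.
Total paid = 360 × $2,151.17 = $774,421.20; interest = $774,421.20 − $487,500 = $286,921.20.

$286,920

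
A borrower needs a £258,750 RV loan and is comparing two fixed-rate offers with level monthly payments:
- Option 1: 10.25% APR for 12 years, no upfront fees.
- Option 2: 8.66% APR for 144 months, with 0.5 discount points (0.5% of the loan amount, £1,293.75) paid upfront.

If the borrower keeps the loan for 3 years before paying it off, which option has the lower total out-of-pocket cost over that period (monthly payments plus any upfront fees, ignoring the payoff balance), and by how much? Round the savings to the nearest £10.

Option 1: monthly rate = 10.25%/12 = 0.0085417; payment = 258,750 × 0.0085417 / (1 − (1+0.0085417)^−144) = £3,129.75.
Option 2: at 8.66% the monthly rate is 0.0072167, so the payment is 258,750 × 0.0072167 / (1 − 1.0072167^−144) = £2,895.33.
Over 36 months: Option 1 costs 36 × £3,129.75 = £112,671.00; Option 2 costs 36 × £2,895.33 + £1,293.75 = £105,525.63.
Option 2 is cheaper by £112,671.00 − £105,525.63 = £7,145.37.

Option 2 by £7,150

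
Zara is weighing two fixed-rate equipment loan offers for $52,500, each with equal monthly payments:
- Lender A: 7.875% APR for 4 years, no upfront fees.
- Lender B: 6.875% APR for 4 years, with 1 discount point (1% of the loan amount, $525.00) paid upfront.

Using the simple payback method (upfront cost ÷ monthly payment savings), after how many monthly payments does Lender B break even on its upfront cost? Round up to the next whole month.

Lender A: monthly rate = 7.875%/12 = 0.0065625; payment = 52,500 × 0.0065625 / (1 − (1+0.0065625)^−48) = $1,278.60.
Lender B: monthly rate = 6.875%/12 = 0.0057292; payment = 52,500 × 0.0057292 / (1 − (1+0.0057292)^−48) = $1,254.14.
Monthly savings = $1,278.60 − $1,254.14 = $24.46.
Break-even = $525.00 / $24.46 = 21.46 → 22 months.

22 months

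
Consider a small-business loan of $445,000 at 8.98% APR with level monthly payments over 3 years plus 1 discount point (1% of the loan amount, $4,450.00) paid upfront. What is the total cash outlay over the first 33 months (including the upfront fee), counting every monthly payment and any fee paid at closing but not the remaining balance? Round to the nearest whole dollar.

$471,292

At 8.98% the monthly rate is 0.0074833, so the payment is 445,000 × 0.0074833 / (1 − 1.0074833^−36) = $14,146.74.
Total outlay = 33 × $14,146.74 + $4,450.00 = $471,292.42.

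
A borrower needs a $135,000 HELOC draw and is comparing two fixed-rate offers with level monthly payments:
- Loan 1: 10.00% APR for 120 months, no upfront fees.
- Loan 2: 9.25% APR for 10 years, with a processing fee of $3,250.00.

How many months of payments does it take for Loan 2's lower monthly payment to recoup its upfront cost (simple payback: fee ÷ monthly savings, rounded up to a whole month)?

59 months

Loan 1: at 10.00% the monthly rate is 0.0083333, so the payment is 135,000 × 0.0083333 / (1 − 1.0083333^−120) = $1,784.03.
Loan 2: monthly rate = 9.25%/12 = 0.0077083; payment = 135,000 × 0.0077083 / (1 − (1+0.0077083)^−120) = $1,728.44.
Monthly savings = $1,784.03 − $1,728.44 = $55.59.
Break-even = $3,250.00 / $55.59 = 58.46 → 59 months.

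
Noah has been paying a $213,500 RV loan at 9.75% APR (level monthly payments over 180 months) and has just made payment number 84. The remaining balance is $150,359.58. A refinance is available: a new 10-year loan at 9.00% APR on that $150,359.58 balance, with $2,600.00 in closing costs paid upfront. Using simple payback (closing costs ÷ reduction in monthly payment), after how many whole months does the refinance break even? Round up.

Current payment = 213,500 × 9.75%/12 / (1 − (1+0.0081250)^−180) = $2,261.74.
Refinanced payment = 150,359.58 × 0.0075000 / (1 − (1+0.0075000)^−120) = $1,904.69.
Monthly savings = $2,261.74 − $1,904.69 = $357.05.
Break-even = $2,600.00 / $357.05 = 7.28 → 8 months.

8 months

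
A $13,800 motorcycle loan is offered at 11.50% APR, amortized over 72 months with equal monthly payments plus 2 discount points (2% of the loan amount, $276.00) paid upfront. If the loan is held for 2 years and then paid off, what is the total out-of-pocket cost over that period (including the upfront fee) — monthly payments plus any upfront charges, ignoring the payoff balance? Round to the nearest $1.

$6,665

Monthly rate = 11.5%/12 = 0.0095833; payment = 13,800 × 0.0095833 / (1 − (1+0.0095833)^−72) = $266.22.
Total outlay = 24 × $266.22 + $276.00 = $6,665.28.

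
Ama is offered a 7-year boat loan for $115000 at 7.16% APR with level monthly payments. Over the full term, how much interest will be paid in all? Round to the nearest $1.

At 7.16% the monthly rate is 0.0059667, so the payment is 115,000 × 0.0059667 / (1 − 1.0059667^−84) = $1,744.67.
Total paid = 84 × $1,744.67 = $146,552.28; interest = $146,552.28 − $115,000 = $31,552.28.

$31,552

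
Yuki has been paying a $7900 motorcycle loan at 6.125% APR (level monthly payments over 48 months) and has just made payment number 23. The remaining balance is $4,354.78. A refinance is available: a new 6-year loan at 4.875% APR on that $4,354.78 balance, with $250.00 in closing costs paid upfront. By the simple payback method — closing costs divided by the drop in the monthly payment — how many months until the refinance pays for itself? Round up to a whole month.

3 months

Current payment = 7,900 × 6.125%/12 / (1 − (1+0.0051042)^−48) = $185.98.
Refinanced payment = 4,354.78 × 0.0040625 / (1 − (1+0.0040625)^−72) = $69.88.
Monthly savings = $185.98 − $69.88 = $116.10.
Break-even = $250.00 / $116.10 = 2.15 → 3 months.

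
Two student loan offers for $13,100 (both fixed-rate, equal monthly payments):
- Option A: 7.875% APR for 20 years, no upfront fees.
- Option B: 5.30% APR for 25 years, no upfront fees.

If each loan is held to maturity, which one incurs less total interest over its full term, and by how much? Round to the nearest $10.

Option B by $2,390

Option A: monthly rate = 7.875%/12 = 0.0065625; payment = 13,100 × 0.0065625 / (1 − (1+0.0065625)^−240) = $108.56.
Total interest on Option A = 240 × $108.56 − $13,100 = $12,954.40.
Option B: monthly rate = 5.3%/12 = 0.0044167; payment = 13,100 × 0.0044167 / (1 − (1+0.0044167)^−300) = $78.89.
Total interest on Option B = 300 × $78.89 − $13,100 = $10,567.00.
Option B is lower by $2,387.40.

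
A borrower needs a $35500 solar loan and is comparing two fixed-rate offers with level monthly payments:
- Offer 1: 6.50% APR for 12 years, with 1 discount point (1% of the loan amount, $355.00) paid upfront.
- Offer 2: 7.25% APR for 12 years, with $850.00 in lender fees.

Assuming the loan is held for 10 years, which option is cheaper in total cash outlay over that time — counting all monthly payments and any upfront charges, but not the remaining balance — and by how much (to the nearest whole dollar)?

Offer 1: at 6.50% the monthly rate is 0.0054167, so the payment is 35,500 × 0.0054167 / (1 − 1.0054167^−144) = $355.68.
Offer 2: monthly rate = 7.25%/12 = 0.0060417; payment = 35,500 × 0.0060417 / (1 − (1+0.0060417)^−144) = $369.82.
Over 120 months: Offer 1 costs 120 × $355.68 + $355.00 = $43,036.60; Offer 2 costs 120 × $369.82 + $850.00 = $45,228.40.
Offer 1 is cheaper by $45,228.40 − $43,036.60 = $2,191.80.

Offer 1 by $2,192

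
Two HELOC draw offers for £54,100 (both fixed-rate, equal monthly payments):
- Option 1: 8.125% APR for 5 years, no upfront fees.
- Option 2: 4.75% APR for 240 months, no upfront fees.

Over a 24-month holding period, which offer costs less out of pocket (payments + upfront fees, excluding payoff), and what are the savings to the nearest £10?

Option 1: monthly rate = 8.125%/12 = 0.0067708; payment = 54,100 × 0.0067708 / (1 − (1+0.0067708)^−60) = £1,100.19.
Option 2: monthly rate = 4.75%/12 = 0.0039583; payment = 54,100 × 0.0039583 / (1 − (1+0.0039583)^−240) = £349.61.
Over 24 months: Option 1 costs 24 × £1,100.19 = £26,404.56; Option 2 costs 24 × £349.61 = £8,390.64.
Option 2 is cheaper by £26,404.56 − £8,390.64 = £18,013.92.

Option 2 by £18,010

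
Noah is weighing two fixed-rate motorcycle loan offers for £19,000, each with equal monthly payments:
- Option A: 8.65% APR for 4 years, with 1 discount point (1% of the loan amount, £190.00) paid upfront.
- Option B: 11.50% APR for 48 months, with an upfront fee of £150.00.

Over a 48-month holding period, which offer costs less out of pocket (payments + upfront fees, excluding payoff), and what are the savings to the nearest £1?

Option A by £1,209

Option A: monthly rate = 8.65%/12 = 0.0072083; payment = 19,000 × 0.0072083 / (1 − (1+0.0072083)^−48) = £469.66.
Option B: at 11.50% the monthly rate is 0.0095833, so the payment is 19,000 × 0.0095833 / (1 − 1.0095833^−48) = £495.69.
Over 48 months: Option A costs 48 × £469.66 + £190.00 = £22,733.68; Option B costs 48 × £495.69 + £150.00 = £23,943.12.
Option A is cheaper by £23,943.12 − £22,733.68 = £1,209.44.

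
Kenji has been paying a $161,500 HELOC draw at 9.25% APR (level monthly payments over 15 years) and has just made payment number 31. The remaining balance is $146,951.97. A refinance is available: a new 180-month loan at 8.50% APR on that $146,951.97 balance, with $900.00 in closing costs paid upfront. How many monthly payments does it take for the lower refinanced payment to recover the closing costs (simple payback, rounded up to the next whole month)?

5 months

Current payment = 161,500 × 9.25%/12 / (1 − (1+0.0077083)^−180) = $1,662.15.
Refinanced payment = 146,951.97 × 0.0070833 / (1 − (1+0.0070833)^−180) = $1,447.09.
Monthly savings = $1,662.15 − $1,447.09 = $215.06.
Break-even = $900.00 / $215.06 = 4.18 → 5 months.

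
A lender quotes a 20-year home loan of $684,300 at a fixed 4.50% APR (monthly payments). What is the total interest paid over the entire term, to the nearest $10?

$354,710

Monthly rate = 4.5%/12 = 0.0037500; payment = 684,300 × 0.0037500 / (1 − (1+0.0037500)^−240) = $4,329.22.
Total paid = 240 × $4,329.22 = $1,039,012.80; interest = $1,039,012.80 − $684,300 = $354,712.80.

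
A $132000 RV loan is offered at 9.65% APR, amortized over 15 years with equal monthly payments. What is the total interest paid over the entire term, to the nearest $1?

$118,263

Monthly rate = 9.65%/12 = 0.0080417; payment = 132,000 × 0.0080417 / (1 − (1+0.0080417)^−180) = $1,390.35.
Total paid = 180 × $1,390.35 = $250,263.00; interest = $250,263.00 − $132,000 = $118,263.00.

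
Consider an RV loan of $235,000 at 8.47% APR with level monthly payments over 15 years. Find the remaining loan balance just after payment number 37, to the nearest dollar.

With monthly rate i = 8.47%/12 = 0.0070583, the balance after k of n payments is P · [(1+i)^n − (1+i)^k] / [(1+i)^n − 1].
(1+0.0070583)^180 = 3.54676947 and (1+0.0070583)^37 = 1.29724265, so the balance is 235,000 × (3.54676947 − 1.29724265) / (3.54676947 − 1) = $207,572.30.

$207,572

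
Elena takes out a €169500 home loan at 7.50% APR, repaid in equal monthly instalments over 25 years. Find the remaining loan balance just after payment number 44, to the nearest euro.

With monthly rate i = 7.5%/12 = 0.0062500, the balance after k of n payments is P · [(1+i)^n − (1+i)^k] / [(1+i)^n − 1].
(1+0.0062500)^300 = 6.48288045 and (1+0.0062500)^44 = 1.31540446, so the balance is 169,500 × (6.48288045 − 1.31540446) / (6.48288045 − 1) = €159,749.46.

€159,749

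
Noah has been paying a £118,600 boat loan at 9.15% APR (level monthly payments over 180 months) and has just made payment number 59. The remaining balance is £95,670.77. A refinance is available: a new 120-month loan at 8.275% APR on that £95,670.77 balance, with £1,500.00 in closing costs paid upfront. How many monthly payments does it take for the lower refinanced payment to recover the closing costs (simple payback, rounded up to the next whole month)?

Current payment = 118,600 × 9.15%/12 / (1 − (1+0.0076250)^−180) = £1,213.53.
Refinanced payment = 95,670.77 × 0.0068958 / (1 − (1+0.0068958)^−120) = £1,174.70.
Monthly savings = £1,213.53 − £1,174.70 = £38.83.
Break-even = £1,500.00 / £38.83 = 38.63 → 39 months.

39 months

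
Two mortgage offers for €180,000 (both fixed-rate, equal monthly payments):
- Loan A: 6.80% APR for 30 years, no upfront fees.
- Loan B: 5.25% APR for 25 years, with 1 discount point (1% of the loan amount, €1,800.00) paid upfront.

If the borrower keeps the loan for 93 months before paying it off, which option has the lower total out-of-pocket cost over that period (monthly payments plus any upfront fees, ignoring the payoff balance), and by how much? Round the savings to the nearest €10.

Loan A: at 6.80% the monthly rate is 0.0056667, so the payment is 180,000 × 0.0056667 / (1 − 1.0056667^−360) = €1,173.47.
Loan B: monthly rate = 5.25%/12 = 0.0043750; payment = 180,000 × 0.0043750 / (1 − (1+0.0043750)^−300) = €1,078.65.
Over 93 months: Loan A costs 93 × €1,173.47 = €109,132.71; Loan B costs 93 × €1,078.65 + €1,800.00 = €102,114.45.
Loan B is cheaper by €109,132.71 − €102,114.45 = €7,018.26.

Loan B by €7,020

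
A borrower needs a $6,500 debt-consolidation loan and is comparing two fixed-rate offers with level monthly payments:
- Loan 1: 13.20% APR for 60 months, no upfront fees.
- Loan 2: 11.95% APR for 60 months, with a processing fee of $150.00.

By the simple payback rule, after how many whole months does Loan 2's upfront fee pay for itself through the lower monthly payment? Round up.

Loan 1: at 13.20% the monthly rate is 0.0110000, so the payment is 6,500 × 0.0110000 / (1 − 1.0110000^−60) = $148.56.
Loan 2: monthly rate = 11.95%/12 = 0.0099583; payment = 6,500 × 0.0099583 / (1 − (1+0.0099583)^−60) = $144.42.
Monthly savings = $148.56 − $144.42 = $4.14.
Break-even = $150.00 / $4.14 = 36.23 → 37 months.

37 months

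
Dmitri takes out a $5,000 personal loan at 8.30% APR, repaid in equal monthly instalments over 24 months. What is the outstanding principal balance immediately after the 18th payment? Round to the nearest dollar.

$1,329

With monthly rate i = 8.3%/12 = 0.0069167, the balance after k of n payments is P · [(1+i)^n − (1+i)^k] / [(1+i)^n − 1].
(1+0.0069167)^24 = 1.17989866 and (1+0.0069167)^18 = 1.13209671, so the balance is 5,000 × (1.17989866 − 1.13209671) / (1.17989866 − 1) = $1,328.58.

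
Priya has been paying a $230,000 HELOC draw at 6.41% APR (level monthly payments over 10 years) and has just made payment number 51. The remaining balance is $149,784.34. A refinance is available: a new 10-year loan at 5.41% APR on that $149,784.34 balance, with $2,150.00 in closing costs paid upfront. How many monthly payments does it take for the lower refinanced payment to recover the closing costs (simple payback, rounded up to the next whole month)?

Current payment = 230,000 × 6.41%/12 / (1 − (1+0.0053417)^−120) = $2,601.08.
Refinanced payment = 149,784.34 × 0.0045083 / (1 − (1+0.0045083)^−120) = $1,618.88.
Monthly savings = $2,601.08 − $1,618.88 = $982.20.
Break-even = $2,150.00 / $982.20 = 2.19 → 3 months.

3 months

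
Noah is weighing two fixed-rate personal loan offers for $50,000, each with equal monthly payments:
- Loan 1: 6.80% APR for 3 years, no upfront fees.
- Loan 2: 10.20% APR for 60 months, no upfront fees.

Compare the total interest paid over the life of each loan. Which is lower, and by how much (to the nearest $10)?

Loan 1 by $8,620

Loan 1: at 6.80% the monthly rate is 0.0056667, so the payment is 50,000 × 0.0056667 / (1 − 1.0056667^−36) = $1,539.29.
Total interest on Loan 1 = 36 × $1,539.29 − $50,000 = $5,414.44.
Loan 2: at 10.20% the monthly rate is 0.0085000, so the payment is 50,000 × 0.0085000 / (1 − 1.0085000^−60) = $1,067.28.
Total interest on Loan 2 = 60 × $1,067.28 − $50,000 = $14,036.80.
Loan 1 is lower by $8,622.36.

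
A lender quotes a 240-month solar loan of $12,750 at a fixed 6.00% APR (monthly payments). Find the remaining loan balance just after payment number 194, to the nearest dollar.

$3,745

With monthly rate i = 6%/12 = 0.0050000, the balance after k of n payments is P · [(1+i)^n − (1+i)^k] / [(1+i)^n − 1].
(1+0.0050000)^240 = 3.31020448 and (1+0.0050000)^194 = 2.63157639, so the balance is 12,750 × (3.31020448 − 2.63157639) / (3.31020448 − 1) = $3,745.34.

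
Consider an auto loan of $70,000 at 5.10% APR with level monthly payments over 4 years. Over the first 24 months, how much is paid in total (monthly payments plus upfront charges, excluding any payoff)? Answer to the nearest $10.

Monthly rate = 5.1%/12 = 0.0042500; payment = 70,000 × 0.0042500 / (1 − (1+0.0042500)^−48) = $1,615.22.
Total outlay = 24 × $1,615.22 = $38,765.28.

$38,770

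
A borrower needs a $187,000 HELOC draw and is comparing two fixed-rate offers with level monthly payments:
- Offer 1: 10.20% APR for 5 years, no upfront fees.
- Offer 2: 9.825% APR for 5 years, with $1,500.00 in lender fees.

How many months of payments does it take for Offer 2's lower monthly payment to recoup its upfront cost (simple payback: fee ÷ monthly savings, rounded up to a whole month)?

44 months

Offer 1: at 10.20% the monthly rate is 0.0085000, so the payment is 187,000 × 0.0085000 / (1 − 1.0085000^−60) = $3,991.62.
Offer 2: at 9.825% the monthly rate is 0.0081875, so the payment is 187,000 × 0.0081875 / (1 − 1.0081875^−60) = $3,957.11.
Monthly savings = $3,991.62 − $3,957.11 = $34.51.
Break-even = $1,500.00 / $34.51 = 43.47 → 44 months.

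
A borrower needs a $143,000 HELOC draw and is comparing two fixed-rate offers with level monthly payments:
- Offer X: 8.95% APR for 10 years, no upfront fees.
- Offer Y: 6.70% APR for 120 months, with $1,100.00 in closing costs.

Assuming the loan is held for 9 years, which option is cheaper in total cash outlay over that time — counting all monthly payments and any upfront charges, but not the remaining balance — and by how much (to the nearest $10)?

Offer X: monthly rate = 8.95%/12 = 0.0074583; payment = 143,000 × 0.0074583 / (1 − (1+0.0074583)^−120) = $1,807.60.
Offer Y: monthly rate = 6.7%/12 = 0.0055833; payment = 143,000 × 0.0055833 / (1 − (1+0.0055833)^−120) = $1,638.33.
Over 108 months: Offer X costs 108 × $1,807.60 = $195,220.80; Offer Y costs 108 × $1,638.33 + $1,100.00 = $178,039.64.
Offer Y is cheaper by $195,220.80 − $178,039.64 = $17,181.16.

Offer Y by $17,180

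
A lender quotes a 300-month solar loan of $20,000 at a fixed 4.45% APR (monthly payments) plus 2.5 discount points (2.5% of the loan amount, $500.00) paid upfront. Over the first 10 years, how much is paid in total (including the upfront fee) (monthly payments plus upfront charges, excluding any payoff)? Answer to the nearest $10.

At 4.45% the monthly rate is 0.0037083, so the payment is 20,000 × 0.0037083 / (1 − 1.0037083^−300) = $110.60.
Total outlay = 120 × $110.60 + $500.00 = $13,772.00.

$13,770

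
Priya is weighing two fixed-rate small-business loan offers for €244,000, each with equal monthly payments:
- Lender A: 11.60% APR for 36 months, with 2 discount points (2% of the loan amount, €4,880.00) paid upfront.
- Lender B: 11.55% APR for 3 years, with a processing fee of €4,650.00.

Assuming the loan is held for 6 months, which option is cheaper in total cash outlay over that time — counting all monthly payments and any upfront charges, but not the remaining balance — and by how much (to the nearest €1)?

Lender B by €265

Lender A: monthly rate = 11.6%/12 = 0.0096667; payment = 244,000 × 0.0096667 / (1 − (1+0.0096667)^−36) = €8,057.75.
Lender B: at 11.55% the monthly rate is 0.0096250, so the payment is 244,000 × 0.0096250 / (1 − 1.0096250^−36) = €8,051.95.
Over 6 months: Lender A costs 6 × €8,057.75 + €4,880.00 = €53,226.50; Lender B costs 6 × €8,051.95 + €4,650.00 = €52,961.70.
Lender B is cheaper by €53,226.50 − €52,961.70 = €264.80.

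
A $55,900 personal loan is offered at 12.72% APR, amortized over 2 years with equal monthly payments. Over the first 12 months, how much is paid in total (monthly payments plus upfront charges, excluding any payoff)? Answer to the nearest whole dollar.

$31,803

At 12.72% the monthly rate is 0.0106000, so the payment is 55,900 × 0.0106000 / (1 − 1.0106000^−24) = $2,650.24.
Total outlay = 12 × $2,650.24 = $31,802.88.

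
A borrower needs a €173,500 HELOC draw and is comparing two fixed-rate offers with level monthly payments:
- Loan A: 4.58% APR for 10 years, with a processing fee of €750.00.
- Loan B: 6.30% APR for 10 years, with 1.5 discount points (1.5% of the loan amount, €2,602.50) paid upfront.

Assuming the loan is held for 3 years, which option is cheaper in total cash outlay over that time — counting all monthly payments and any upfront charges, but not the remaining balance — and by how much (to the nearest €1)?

Loan A by €7,167

Loan A: monthly rate = 4.58%/12 = 0.0038167; payment = 173,500 × 0.0038167 / (1 − (1+0.0038167)^−120) = €1,804.82.
Loan B: monthly rate = 6.3%/12 = 0.0052500; payment = 173,500 × 0.0052500 / (1 − (1+0.0052500)^−120) = €1,952.45.
Over 36 months: Loan A costs 36 × €1,804.82 + €750.00 = €65,723.52; Loan B costs 36 × €1,952.45 + €2,602.50 = €72,890.70.
Loan A is cheaper by €72,890.70 − €65,723.52 = €7,167.18.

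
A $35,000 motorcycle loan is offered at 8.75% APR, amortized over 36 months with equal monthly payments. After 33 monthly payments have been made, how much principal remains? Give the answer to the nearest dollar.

$3,279

With monthly rate i = 8.75%/12 = 0.0072917, the balance after k of n payments is P · [(1+i)^n − (1+i)^k] / [(1+i)^n − 1].
(1+0.0072917)^36 = 1.29893876 and (1+0.0072917)^33 = 1.27093387, so the balance is 35,000 × (1.29893876 − 1.27093387) / (1.29893876 − 1) = $3,278.84.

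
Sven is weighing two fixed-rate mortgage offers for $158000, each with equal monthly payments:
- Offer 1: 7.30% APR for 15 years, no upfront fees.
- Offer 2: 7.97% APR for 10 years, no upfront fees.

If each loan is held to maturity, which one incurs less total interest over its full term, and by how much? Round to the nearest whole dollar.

Offer 2 by $30,684

Offer 1: monthly rate = 7.3%/12 = 0.0060833; payment = 158,000 × 0.0060833 / (1 − (1+0.0060833)^−180) = $1,446.78.
Total interest on Offer 1 = 180 × $1,446.78 − $158,000 = $102,420.40.
Offer 2: at 7.97% the monthly rate is 0.0066417, so the payment is 158,000 × 0.0066417 / (1 − 1.0066417^−120) = $1,914.47.
Total interest on Offer 2 = 120 × $1,914.47 − $158,000 = $71,736.40.
Offer 2 is lower by $30,684.00.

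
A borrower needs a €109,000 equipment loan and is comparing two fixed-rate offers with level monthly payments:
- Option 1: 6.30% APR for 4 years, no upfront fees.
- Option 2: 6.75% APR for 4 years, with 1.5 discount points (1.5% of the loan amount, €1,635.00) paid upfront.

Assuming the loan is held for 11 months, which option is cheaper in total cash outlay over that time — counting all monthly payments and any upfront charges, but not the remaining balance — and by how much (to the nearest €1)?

Option 1: at 6.30% the monthly rate is 0.0052500, so the payment is 109,000 × 0.0052500 / (1 − 1.0052500^−48) = €2,574.89.
Option 2: monthly rate = 6.75%/12 = 0.0056250; payment = 109,000 × 0.0056250 / (1 − (1+0.0056250)^−48) = €2,597.52.
Over 11 months: Option 1 costs 11 × €2,574.89 = €28,323.79; Option 2 costs 11 × €2,597.52 + €1,635.00 = €30,207.72.
Option 1 is cheaper by €30,207.72 − €28,323.79 = €1,883.93.

Option 1 by €1,884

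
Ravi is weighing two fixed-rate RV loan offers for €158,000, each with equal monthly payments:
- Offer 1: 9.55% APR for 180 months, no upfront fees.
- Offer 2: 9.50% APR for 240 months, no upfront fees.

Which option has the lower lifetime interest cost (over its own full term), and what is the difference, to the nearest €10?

Offer 1 by €55,630

Offer 1: at 9.55% the monthly rate is 0.0079583, so the payment is 158,000 × 0.0079583 / (1 − 1.0079583^−180) = €1,654.65.
Total interest on Offer 1 = 180 × €1,654.65 − €158,000 = €139,837.00.
Offer 2: monthly rate = 9.5%/12 = 0.0079167; payment = 158,000 × 0.0079167 / (1 − (1+0.0079167)^−240) = €1,472.77.
Total interest on Offer 2 = 240 × €1,472.77 − €158,000 = €195,464.80.
Offer 1 is lower by €55,627.80.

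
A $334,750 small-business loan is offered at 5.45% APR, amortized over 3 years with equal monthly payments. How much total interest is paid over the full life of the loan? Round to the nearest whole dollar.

Monthly rate = 5.45%/12 = 0.0045417; payment = 334,750 × 0.0045417 / (1 − (1+0.0045417)^−36) = $10,100.53.
Total paid = 36 × $10,100.53 = $363,619.08; interest = $363,619.08 − $334,750 = $28,869.08.

$28,869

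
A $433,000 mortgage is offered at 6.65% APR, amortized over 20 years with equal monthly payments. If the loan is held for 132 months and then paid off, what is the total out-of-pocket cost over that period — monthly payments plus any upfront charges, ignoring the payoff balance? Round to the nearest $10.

$431,200

Monthly rate = 6.65%/12 = 0.0055417; payment = 433,000 × 0.0055417 / (1 − (1+0.0055417)^−240) = $3,266.68.
Total outlay = 132 × $3,266.68 = $431,201.76.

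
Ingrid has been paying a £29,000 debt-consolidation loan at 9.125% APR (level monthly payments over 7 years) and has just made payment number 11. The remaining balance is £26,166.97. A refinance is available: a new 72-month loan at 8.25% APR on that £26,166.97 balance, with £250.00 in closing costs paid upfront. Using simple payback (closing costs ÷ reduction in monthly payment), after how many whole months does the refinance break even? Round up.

39 months

Current payment = 29,000 × 9.125%/12 / (1 − (1+0.0076042)^−84) = £468.43.
Refinanced payment = 26,166.97 × 0.0068750 / (1 − (1+0.0068750)^−72) = £461.99.
Monthly savings = £468.43 − £461.99 = £6.44.
Break-even = £250.00 / £6.44 = 38.82 → 39 months.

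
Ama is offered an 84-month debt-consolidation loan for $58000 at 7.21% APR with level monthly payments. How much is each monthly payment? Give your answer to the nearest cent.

$881.34

At 7.21% the monthly rate is 0.0060083, so the payment is 58,000 × 0.0060083 / (1 − 1.0060083^−84) = $881.34.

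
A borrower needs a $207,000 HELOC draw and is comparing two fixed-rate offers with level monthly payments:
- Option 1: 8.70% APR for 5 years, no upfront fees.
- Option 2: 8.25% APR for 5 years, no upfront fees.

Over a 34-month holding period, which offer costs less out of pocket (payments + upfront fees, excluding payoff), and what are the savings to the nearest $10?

Option 1: at 8.70% the monthly rate is 0.0072500, so the payment is 207,000 × 0.0072500 / (1 − 1.0072500^−60) = $4,266.90.
Option 2: at 8.25% the monthly rate is 0.0068750, so the payment is 207,000 × 0.0068750 / (1 − 1.0068750^−60) = $4,222.02.
Over 34 months: Option 1 costs 34 × $4,266.90 = $145,074.60; Option 2 costs 34 × $4,222.02 = $143,548.68.
Option 2 is cheaper by $145,074.60 − $143,548.68 = $1,525.92.

Option 2 by $1,530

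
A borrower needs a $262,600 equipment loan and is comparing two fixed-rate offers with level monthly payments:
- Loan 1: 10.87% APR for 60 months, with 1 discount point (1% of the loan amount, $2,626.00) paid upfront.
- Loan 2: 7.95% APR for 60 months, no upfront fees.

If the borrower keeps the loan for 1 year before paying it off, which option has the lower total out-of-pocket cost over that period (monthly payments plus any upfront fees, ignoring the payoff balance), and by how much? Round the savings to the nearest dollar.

Loan 1: at 10.87% the monthly rate is 0.0090583, so the payment is 262,600 × 0.0090583 / (1 − 1.0090583^−60) = $5,692.55.
Loan 2: monthly rate = 7.95%/12 = 0.0066250; payment = 262,600 × 0.0066250 / (1 − (1+0.0066250)^−60) = $5,318.30.
Over 12 months: Loan 1 costs 12 × $5,692.55 + $2,626.00 = $70,936.60; Loan 2 costs 12 × $5,318.30 = $63,819.60.
Loan 2 is cheaper by $70,936.60 − $63,819.60 = $7,117.00.

Loan 2 by $7,117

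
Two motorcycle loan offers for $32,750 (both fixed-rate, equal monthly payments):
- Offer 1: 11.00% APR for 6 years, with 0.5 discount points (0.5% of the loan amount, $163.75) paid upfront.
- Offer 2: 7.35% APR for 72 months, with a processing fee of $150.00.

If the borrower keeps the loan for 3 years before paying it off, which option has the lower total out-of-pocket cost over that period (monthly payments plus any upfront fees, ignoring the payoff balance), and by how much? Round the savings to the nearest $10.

Offer 1: at 11.00% the monthly rate is 0.0091667, so the payment is 32,750 × 0.0091667 / (1 − 1.0091667^−72) = $623.37.
Offer 2: monthly rate = 7.35%/12 = 0.0061250; payment = 32,750 × 0.0061250 / (1 − (1+0.0061250)^−72) = $563.88.
Over 36 months: Offer 1 costs 36 × $623.37 + $163.75 = $22,605.07; Offer 2 costs 36 × $563.88 + $150.00 = $20,449.68.
Offer 2 is cheaper by $22,605.07 − $20,449.68 = $2,155.39.

Offer 2 by $2,160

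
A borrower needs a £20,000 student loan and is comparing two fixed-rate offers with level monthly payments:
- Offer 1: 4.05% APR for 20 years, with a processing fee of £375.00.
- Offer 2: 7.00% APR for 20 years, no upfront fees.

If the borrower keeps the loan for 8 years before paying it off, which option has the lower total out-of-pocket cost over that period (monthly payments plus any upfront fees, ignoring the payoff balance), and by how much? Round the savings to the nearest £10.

Offer 1 by £2,830

Offer 1: at 4.05% the monthly rate is 0.0033750, so the payment is 20,000 × 0.0033750 / (1 − 1.0033750^−240) = £121.72.
Offer 2: monthly rate = 7%/12 = 0.0058333; payment = 20,000 × 0.0058333 / (1 − (1+0.0058333)^−240) = £155.06.
Over 96 months: Offer 1 costs 96 × £121.72 + £375.00 = £12,060.12; Offer 2 costs 96 × £155.06 = £14,885.76.
Offer 1 is cheaper by £14,885.76 − £12,060.12 = £2,825.64.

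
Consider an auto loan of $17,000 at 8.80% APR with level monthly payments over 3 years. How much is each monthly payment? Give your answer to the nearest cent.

Monthly rate = 8.8%/12 = 0.0073333; payment = 17,000 × 0.0073333 / (1 − (1+0.0073333)^−36) = $539.01.

$539.01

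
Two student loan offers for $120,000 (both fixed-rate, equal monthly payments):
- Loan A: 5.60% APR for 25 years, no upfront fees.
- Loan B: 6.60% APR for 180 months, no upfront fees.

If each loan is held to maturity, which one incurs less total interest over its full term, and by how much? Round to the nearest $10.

Loan B by $33,880

Loan A: at 5.60% the monthly rate is 0.0046667, so the payment is 120,000 × 0.0046667 / (1 − 1.0046667^−300) = $744.09.
Total interest on Loan A = 300 × $744.09 − $120,000 = $103,227.00.
Loan B: at 6.60% the monthly rate is 0.0055000, so the payment is 120,000 × 0.0055000 / (1 − 1.0055000^−180) = $1,051.94.
Total interest on Loan B = 180 × $1,051.94 − $120,000 = $69,349.20.
Loan B is lower by $33,877.80.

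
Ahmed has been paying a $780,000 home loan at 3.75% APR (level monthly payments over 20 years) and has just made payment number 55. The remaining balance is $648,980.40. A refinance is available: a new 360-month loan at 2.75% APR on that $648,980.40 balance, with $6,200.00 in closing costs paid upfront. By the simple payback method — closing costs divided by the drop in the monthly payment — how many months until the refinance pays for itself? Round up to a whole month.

4 months

Current payment = 780,000 × 3.75%/12 / (1 − (1+0.0031250)^−240) = $4,624.53.
Refinanced payment = 648,980.40 × 0.0022917 / (1 − (1+0.0022917)^−360) = $2,649.41.
Monthly savings = $4,624.53 − $2,649.41 = $1,975.12.
Break-even = $6,200.00 / $1,975.12 = 3.14 → 4 months.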